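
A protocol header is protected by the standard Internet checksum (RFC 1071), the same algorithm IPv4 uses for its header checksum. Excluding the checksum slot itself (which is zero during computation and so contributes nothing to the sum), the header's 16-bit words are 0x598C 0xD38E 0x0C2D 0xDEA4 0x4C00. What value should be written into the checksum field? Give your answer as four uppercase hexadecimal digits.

One's-complement addition (fold any carry out of bit 15 back into bit 0):
  0x598C + 0xD38E = 0x12D1A → wrap carry → 0x2D1B
  0x2D1B + 0x0C2D = 0x03948
  0x3948 + 0xDEA4 = 0x117EC → wrap carry → 0x17ED
  0x17ED + 0x4C00 = 0x063ED
One's-complement sum = 0x63ED.
Checksum = ~0x63ED & 0xFFFF = 0x9C12.

9C12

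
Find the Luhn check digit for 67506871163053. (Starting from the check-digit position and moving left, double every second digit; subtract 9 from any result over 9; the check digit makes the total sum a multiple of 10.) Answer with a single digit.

Partial digits right→left: 3 5 0 3 6 1 1 7 8 6 0 5 7 6
Double every second digit counting from the check-digit position (so the 1st, 3rd, 5th, ... of the partial from the right).
  doubled (with −9 where >9): 6 0 3 2 7 0 5 → sum 23
  kept as-is: 5 3 1 7 6 5 6 → sum 33
Total = 23 + 33 = 56.
Check digit = (10 − (56 mod 10)) mod 10 = 4.

4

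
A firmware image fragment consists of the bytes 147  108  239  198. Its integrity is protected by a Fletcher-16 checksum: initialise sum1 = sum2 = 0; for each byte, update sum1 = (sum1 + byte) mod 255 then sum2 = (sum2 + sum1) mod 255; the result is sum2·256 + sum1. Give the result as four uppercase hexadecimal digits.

Running sums (mod 255):
  after byte 0 (147): sum1=147, sum2=147
  after byte 1 (108): sum1=0, sum2=147
  after byte 2 (239): sum1=239, sum2=131
  after byte 3 (198): sum1=182, sum2=58
Checksum = sum2·256 + sum1 = 58·256 + 182 = 15030 = 0x3AB6.

3AB6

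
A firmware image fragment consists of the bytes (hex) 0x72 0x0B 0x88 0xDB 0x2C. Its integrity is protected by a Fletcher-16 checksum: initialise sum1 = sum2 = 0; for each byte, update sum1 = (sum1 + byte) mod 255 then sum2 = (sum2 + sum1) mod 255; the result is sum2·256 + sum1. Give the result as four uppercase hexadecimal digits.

E50E

Running sums (mod 255):
  after byte 0 (0x72): sum1=114, sum2=114
  after byte 1 (0x0B): sum1=125, sum2=239
  after byte 2 (0x88): sum1=6, sum2=245
  after byte 3 (0xDB): sum1=225, sum2=215
  after byte 4 (0x2C): sum1=14, sum2=229
Checksum = sum2·256 + sum1 = 229·256 + 14 = 58638 = 0xE50E.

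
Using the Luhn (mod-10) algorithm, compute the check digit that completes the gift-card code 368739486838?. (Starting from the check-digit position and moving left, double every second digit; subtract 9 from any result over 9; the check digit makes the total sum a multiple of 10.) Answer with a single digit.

Partial digits right→left: 8 3 8 6 8 4 9 3 7 8 6 3
Double every second digit counting from the check-digit position (so the 1st, 3rd, 5th, ... of the partial from the right).
  doubled (with −9 where >9): 7 7 7 9 5 3 → sum 38
  kept as-is: 3 6 4 3 8 3 → sum 27
Total = 38 + 27 = 65.
Check digit = (10 − (65 mod 10)) mod 10 = 5.

5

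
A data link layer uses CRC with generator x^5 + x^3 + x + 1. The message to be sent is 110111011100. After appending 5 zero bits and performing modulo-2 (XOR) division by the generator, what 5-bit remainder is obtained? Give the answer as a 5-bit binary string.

11110

Append 5 zeros: 11011101110000000. Divide by 101011 (XOR where the leading bit is 1):
  pos 0: 110111 XOR 101011 = 011100
  pos 1: 111000 XOR 101011 = 010011
  pos 2: 100111 XOR 101011 = 001100
  pos 4: 110011 XOR 101011 = 011000
  pos 5: 110000 XOR 101011 = 011011
  pos 6: 110110 XOR 101011 = 011101
  pos 7: 111010 XOR 101011 = 010001
  pos 8: 100010 XOR 101011 = 001001
  pos 10: 100100 XOR 101011 = 001111
Remainder (last 5 bits) = 11110. This is the CRC / FCS.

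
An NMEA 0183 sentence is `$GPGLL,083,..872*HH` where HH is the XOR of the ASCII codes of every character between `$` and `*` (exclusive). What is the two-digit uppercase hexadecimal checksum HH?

XOR the ASCII codes of the payload characters:
  'G' = 0x47 → acc = 0x47
  'P' = 0x50 → acc = 0x17
  'G' = 0x47 → acc = 0x50
  'L' = 0x4C → acc = 0x1C
  'L' = 0x4C → acc = 0x50
  ',' = 0x2C → acc = 0x7C
  '0' = 0x30 → acc = 0x4C
  '8' = 0x38 → acc = 0x74
  '3' = 0x33 → acc = 0x47
  ',' = 0x2C → acc = 0x6B
  '.' = 0x2E → acc = 0x45
  '.' = 0x2E → acc = 0x6B
  '8' = 0x38 → acc = 0x53
  '7' = 0x37 → acc = 0x64
  '2' = 0x32 → acc = 0x56
Checksum = 0x56.

56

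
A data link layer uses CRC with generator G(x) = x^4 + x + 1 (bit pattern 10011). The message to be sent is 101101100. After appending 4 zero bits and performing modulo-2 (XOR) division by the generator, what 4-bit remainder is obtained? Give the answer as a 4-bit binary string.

0101

Append 4 zeros: 1011011000000. Divide by 10011 (XOR where the leading bit is 1):
  pos 0: 10110 XOR 10011 = 00101
  pos 2: 10111 XOR 10011 = 00100
  pos 4: 10000 XOR 10011 = 00011
  pos 7: 11000 XOR 10011 = 01011
  pos 8: 10110 XOR 10011 = 00101
Remainder (last 4 bits) = 0101. This is the CRC / FCS.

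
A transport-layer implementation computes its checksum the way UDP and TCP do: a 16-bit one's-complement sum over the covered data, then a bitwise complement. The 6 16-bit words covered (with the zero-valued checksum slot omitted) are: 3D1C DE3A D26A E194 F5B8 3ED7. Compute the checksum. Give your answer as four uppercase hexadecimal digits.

FC18

One's-complement addition (fold any carry out of bit 15 back into bit 0):
  0x3D1C + 0xDE3A = 0x11B56 → wrap carry → 0x1B57
  0x1B57 + 0xD26A = 0x0EDC1
  0xEDC1 + 0xE194 = 0x1CF55 → wrap carry → 0xCF56
  0xCF56 + 0xF5B8 = 0x1C50E → wrap carry → 0xC50F
  0xC50F + 0x3ED7 = 0x103E6 → wrap carry → 0x03E7
One's-complement sum = 0x03E7.
Checksum = ~0x03E7 & 0xFFFF = 0xFC18.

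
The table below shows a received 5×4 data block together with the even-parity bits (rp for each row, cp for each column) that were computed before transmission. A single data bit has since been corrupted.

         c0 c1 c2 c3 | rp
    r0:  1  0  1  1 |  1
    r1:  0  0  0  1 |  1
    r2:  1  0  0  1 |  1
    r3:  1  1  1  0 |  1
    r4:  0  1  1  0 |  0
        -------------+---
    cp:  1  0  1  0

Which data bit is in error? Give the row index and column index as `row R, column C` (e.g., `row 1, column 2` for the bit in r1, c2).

Recompute each row's even parity and compare to rp:
  r0: data parity 1, sent rp 1 → ok
  r1: data parity 1, sent rp 1 → ok
  r2: data parity 0, sent rp 1 → mismatch
  r3: data parity 1, sent rp 1 → ok
  r4: data parity 0, sent rp 0 → ok
Recompute each column's even parity and compare to cp:
  c0: data parity 1, sent cp 1 → ok
  c1: data parity 0, sent cp 0 → ok
  c2: data parity 1, sent cp 1 → ok
  c3: data parity 1, sent cp 0 → mismatch
Exactly one row (r2) and one column (c3) fail → the flipped bit is at their intersection.

row 2, column 3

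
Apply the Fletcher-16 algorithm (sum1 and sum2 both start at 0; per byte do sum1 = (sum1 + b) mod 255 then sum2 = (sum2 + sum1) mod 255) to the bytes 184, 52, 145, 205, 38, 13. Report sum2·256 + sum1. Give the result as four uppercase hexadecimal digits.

Running sums (mod 255):
  after byte 0 (184): sum1=184, sum2=184
  after byte 1 (52): sum1=236, sum2=165
  after byte 2 (145): sum1=126, sum2=36
  after byte 3 (205): sum1=76, sum2=112
  after byte 4 (38): sum1=114, sum2=226
  after byte 5 (13): sum1=127, sum2=98
Checksum = sum2·256 + sum1 = 98·256 + 127 = 25215 = 0x627F.

627F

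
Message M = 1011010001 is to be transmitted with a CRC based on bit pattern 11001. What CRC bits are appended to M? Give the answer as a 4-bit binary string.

0110

Append 4 zeros: 10110100010000. Divide by 11001 (XOR where the leading bit is 1):
  pos 0: 10110 XOR 11001 = 01111
  pos 1: 11111 XOR 11001 = 00110
  pos 3: 11000 XOR 11001 = 00001
  pos 7: 10100 XOR 11001 = 01101
  pos 8: 11010 XOR 11001 = 00011
Remainder (last 4 bits) = 0110. This is the CRC / FCS.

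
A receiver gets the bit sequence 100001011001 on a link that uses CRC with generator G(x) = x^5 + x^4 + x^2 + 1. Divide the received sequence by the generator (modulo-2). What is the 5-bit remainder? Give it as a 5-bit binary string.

Modulo-2 division of 100001011001 by 110101:
  pos 0: 100001 XOR 110101 = 010100
  pos 1: 101000 XOR 110101 = 011101
  pos 2: 111011 XOR 110101 = 001110
  pos 4: 111010 XOR 110101 = 001111
  pos 6: 111101 XOR 110101 = 001000
Remainder = 01000 (nonzero — an error is detected).

01000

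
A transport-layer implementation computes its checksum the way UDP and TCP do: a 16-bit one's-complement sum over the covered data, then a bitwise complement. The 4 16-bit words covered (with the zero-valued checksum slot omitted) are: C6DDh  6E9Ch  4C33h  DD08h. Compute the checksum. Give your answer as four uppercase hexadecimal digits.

One's-complement addition (fold any carry out of bit 15 back into bit 0):
  0xC6DD + 0x6E9C = 0x13579 → wrap carry → 0x357A
  0x357A + 0x4C33 = 0x081AD
  0x81AD + 0xDD08 = 0x15EB5 → wrap carry → 0x5EB6
One's-complement sum = 0x5EB6.
Checksum = ~0x5EB6 & 0xFFFF = 0xA149.

A149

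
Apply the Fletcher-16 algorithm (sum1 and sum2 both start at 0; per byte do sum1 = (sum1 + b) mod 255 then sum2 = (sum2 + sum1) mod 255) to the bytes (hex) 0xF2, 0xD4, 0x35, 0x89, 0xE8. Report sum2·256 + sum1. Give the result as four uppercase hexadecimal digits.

AD6F

Running sums (mod 255):
  after byte 0 (0xF2): sum1=242, sum2=242
  after byte 1 (0xD4): sum1=199, sum2=186
  after byte 2 (0x35): sum1=252, sum2=183
  after byte 3 (0x89): sum1=134, sum2=62
  after byte 4 (0xE8): sum1=111, sum2=173
Checksum = sum2·256 + sum1 = 173·256 + 111 = 44399 = 0xAD6F.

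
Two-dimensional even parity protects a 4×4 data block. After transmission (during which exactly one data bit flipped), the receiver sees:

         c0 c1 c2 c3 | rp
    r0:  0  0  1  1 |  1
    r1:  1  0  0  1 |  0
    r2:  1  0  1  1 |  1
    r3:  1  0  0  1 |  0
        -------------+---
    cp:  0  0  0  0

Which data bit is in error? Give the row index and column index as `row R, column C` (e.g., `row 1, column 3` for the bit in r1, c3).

row 0, column 0

Recompute each row's even parity and compare to rp:
  r0: data parity 0, sent rp 1 → mismatch
  r1: data parity 0, sent rp 0 → ok
  r2: data parity 1, sent rp 1 → ok
  r3: data parity 0, sent rp 0 → ok
Recompute each column's even parity and compare to cp:
  c0: data parity 1, sent cp 0 → mismatch
  c1: data parity 0, sent cp 0 → ok
  c2: data parity 0, sent cp 0 → ok
  c3: data parity 0, sent cp 0 → ok
Exactly one row (r0) and one column (c0) fail → the flipped bit is at their intersection.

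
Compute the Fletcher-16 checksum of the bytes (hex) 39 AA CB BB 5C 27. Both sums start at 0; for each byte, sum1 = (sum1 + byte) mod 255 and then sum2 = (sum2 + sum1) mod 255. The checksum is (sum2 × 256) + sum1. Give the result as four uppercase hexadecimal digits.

EEEE

Running sums (mod 255):
  after byte 0 (39): sum1=57, sum2=57
  after byte 1 (AA): sum1=227, sum2=29
  after byte 2 (CB): sum1=175, sum2=204
  after byte 3 (BB): sum1=107, sum2=56
  after byte 4 (5C): sum1=199, sum2=0
  after byte 5 (27): sum1=238, sum2=238
Checksum = sum2·256 + sum1 = 238·256 + 238 = 61166 = 0xEEEE.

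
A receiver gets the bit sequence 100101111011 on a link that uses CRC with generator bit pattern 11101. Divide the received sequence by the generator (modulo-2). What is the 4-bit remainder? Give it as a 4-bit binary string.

Modulo-2 division of 100101111011 by 11101:
  pos 0: 10010 XOR 11101 = 01111
  pos 1: 11111 XOR 11101 = 00010
  pos 4: 10111 XOR 11101 = 01010
  pos 5: 10100 XOR 11101 = 01001
  pos 6: 10011 XOR 11101 = 01110
  pos 7: 11101 XOR 11101 = 00000
Remainder = 0000 (zero — the frame passes the CRC check).

0000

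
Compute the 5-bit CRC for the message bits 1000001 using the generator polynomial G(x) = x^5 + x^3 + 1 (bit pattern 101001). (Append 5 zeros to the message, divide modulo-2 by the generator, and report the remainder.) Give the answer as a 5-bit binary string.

00110

Append 5 zeros: 100000100000. Divide by 101001 (XOR where the leading bit is 1):
  pos 0: 100000 XOR 101001 = 001001
  pos 2: 100110 XOR 101001 = 001111
  pos 4: 111100 XOR 101001 = 010101
  pos 5: 101010 XOR 101001 = 000011
Remainder (last 5 bits) = 00110. This is the CRC / FCS.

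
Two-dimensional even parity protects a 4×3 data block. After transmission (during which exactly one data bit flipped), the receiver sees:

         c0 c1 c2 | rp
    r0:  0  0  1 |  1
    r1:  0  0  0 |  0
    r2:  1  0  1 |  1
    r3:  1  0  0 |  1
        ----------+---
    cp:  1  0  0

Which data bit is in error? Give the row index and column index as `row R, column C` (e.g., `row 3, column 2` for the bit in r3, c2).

Recompute each row's even parity and compare to rp:
  r0: data parity 1, sent rp 1 → ok
  r1: data parity 0, sent rp 0 → ok
  r2: data parity 0, sent rp 1 → mismatch
  r3: data parity 1, sent rp 1 → ok
Recompute each column's even parity and compare to cp:
  c0: data parity 0, sent cp 1 → mismatch
  c1: data parity 0, sent cp 0 → ok
  c2: data parity 0, sent cp 0 → ok
Exactly one row (r2) and one column (c0) fail → the flipped bit is at their intersection.

row 2, column 0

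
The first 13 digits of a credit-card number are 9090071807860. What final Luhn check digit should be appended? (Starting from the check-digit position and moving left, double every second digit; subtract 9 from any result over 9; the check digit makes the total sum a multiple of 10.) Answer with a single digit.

Partial digits right→left: 0 6 8 7 0 8 1 7 0 0 9 0 9
Double every second digit counting from the check-digit position (so the 1st, 3rd, 5th, ... of the partial from the right).
  doubled (with −9 where >9): 0 7 0 2 0 9 9 → sum 27
  kept as-is: 6 7 8 7 0 0 → sum 28
Total = 27 + 28 = 55.
Check digit = (10 − (55 mod 10)) mod 10 = 5.

5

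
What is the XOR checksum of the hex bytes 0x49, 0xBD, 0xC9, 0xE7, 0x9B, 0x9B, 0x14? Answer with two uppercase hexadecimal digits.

CE

XOR the bytes together:
  start with 0x49
  0x49 ⊕ 0xBD = 0xF4
  0xF4 ⊕ 0xC9 = 0x3D
  0x3D ⊕ 0xE7 = 0xDA
  0xDA ⊕ 0x9B = 0x41
  0x41 ⊕ 0x9B = 0xDA
  0xDA ⊕ 0x14 = 0xCE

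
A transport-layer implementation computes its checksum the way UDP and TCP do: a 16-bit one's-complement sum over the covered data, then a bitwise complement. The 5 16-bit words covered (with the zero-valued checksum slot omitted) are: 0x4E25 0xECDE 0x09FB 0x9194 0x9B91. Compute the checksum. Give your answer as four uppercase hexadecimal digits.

One's-complement addition (fold any carry out of bit 15 back into bit 0):
  0x4E25 + 0xECDE = 0x13B03 → wrap carry → 0x3B04
  0x3B04 + 0x09FB = 0x044FF
  0x44FF + 0x9194 = 0x0D693
  0xD693 + 0x9B91 = 0x17224 → wrap carry → 0x7225
One's-complement sum = 0x7225.
Checksum = ~0x7225 & 0xFFFF = 0x8DDA.

8DDA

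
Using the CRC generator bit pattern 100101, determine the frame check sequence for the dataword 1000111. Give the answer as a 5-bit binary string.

Append 5 zeros: 100011100000. Divide by 100101 (XOR where the leading bit is 1):
  pos 0: 100011 XOR 100101 = 000110
  pos 3: 110100 XOR 100101 = 010001
  pos 4: 100010 XOR 100101 = 000111
Remainder (last 5 bits) = 11100. This is the CRC / FCS.

11100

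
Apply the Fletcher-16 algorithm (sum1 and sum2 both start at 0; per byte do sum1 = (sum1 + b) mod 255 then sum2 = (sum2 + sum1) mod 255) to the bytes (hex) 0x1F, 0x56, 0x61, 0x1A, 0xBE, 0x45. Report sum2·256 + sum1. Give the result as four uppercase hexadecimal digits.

01F4

Running sums (mod 255):
  after byte 0 (0x1F): sum1=31, sum2=31
  after byte 1 (0x56): sum1=117, sum2=148
  after byte 2 (0x61): sum1=214, sum2=107
  after byte 3 (0x1A): sum1=240, sum2=92
  after byte 4 (0xBE): sum1=175, sum2=12
  after byte 5 (0x45): sum1=244, sum2=1
Checksum = sum2·256 + sum1 = 1·256 + 244 = 500 = 0x01F4.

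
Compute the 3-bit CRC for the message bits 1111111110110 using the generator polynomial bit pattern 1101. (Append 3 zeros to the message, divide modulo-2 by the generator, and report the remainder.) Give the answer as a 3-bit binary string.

Append 3 zeros: 1111111110110000. Divide by 1101 (XOR where the leading bit is 1):
  pos 0: 1111 XOR 1101 = 0010
  pos 2: 1011 XOR 1101 = 0110
  pos 3: 1101 XOR 1101 = 0000
  pos 7: 1101 XOR 1101 = 0000
  pos 11: 1000 XOR 1101 = 0101
  pos 12: 1010 XOR 1101 = 0111
Remainder (last 3 bits) = 111. This is the CRC / FCS.

111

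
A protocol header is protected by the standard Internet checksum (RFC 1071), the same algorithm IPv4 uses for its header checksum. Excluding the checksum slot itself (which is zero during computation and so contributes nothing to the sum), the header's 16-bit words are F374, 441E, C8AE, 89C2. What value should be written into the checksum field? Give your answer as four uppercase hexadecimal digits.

75FB

One's-complement addition (fold any carry out of bit 15 back into bit 0):
  0xF374 + 0x441E = 0x13792 → wrap carry → 0x3793
  0x3793 + 0xC8AE = 0x10041 → wrap carry → 0x0042
  0x0042 + 0x89C2 = 0x08A04
One's-complement sum = 0x8A04.
Checksum = ~0x8A04 & 0xFFFF = 0x75FB.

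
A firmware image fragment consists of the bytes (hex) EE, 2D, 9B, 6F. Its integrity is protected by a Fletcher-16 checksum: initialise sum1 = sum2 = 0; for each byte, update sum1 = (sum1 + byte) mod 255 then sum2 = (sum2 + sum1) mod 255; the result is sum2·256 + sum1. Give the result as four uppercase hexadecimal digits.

Running sums (mod 255):
  after byte 0 (EE): sum1=238, sum2=238
  after byte 1 (2D): sum1=28, sum2=11
  after byte 2 (9B): sum1=183, sum2=194
  after byte 3 (6F): sum1=39, sum2=233
Checksum = sum2·256 + sum1 = 233·256 + 39 = 59687 = 0xE927.

E927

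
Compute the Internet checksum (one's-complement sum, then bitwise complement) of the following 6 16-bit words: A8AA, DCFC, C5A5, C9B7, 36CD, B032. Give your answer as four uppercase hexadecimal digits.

One's-complement addition (fold any carry out of bit 15 back into bit 0):
  0xA8AA + 0xDCFC = 0x185A6 → wrap carry → 0x85A7
  0x85A7 + 0xC5A5 = 0x14B4C → wrap carry → 0x4B4D
  0x4B4D + 0xC9B7 = 0x11504 → wrap carry → 0x1505
  0x1505 + 0x36CD = 0x04BD2
  0x4BD2 + 0xB032 = 0x0FC04
One's-complement sum = 0xFC04.
Checksum = ~0xFC04 & 0xFFFF = 0x03FB.

03FB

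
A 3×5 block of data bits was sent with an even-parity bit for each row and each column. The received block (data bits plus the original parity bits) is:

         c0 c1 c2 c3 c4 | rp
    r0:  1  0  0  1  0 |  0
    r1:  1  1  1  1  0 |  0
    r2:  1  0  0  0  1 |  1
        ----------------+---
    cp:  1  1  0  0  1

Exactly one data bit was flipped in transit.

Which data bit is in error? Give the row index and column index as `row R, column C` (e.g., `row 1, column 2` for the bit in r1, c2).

Recompute each row's even parity and compare to rp:
  r0: data parity 0, sent rp 0 → ok
  r1: data parity 0, sent rp 0 → ok
  r2: data parity 0, sent rp 1 → mismatch
Recompute each column's even parity and compare to cp:
  c0: data parity 1, sent cp 1 → ok
  c1: data parity 1, sent cp 1 → ok
  c2: data parity 1, sent cp 0 → mismatch
  c3: data parity 0, sent cp 0 → ok
  c4: data parity 1, sent cp 1 → ok
Exactly one row (r2) and one column (c2) fail → the flipped bit is at their intersection.

row 2, column 2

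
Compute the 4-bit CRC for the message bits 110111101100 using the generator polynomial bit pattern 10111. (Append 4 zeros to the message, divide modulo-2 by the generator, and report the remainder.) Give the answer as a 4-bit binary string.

Append 4 zeros: 1101111011000000. Divide by 10111 (XOR where the leading bit is 1):
  pos 0: 11011 XOR 10111 = 01100
  pos 1: 11001 XOR 10111 = 01110
  pos 2: 11101 XOR 10111 = 01010
  pos 3: 10100 XOR 10111 = 00011
  pos 6: 11110 XOR 10111 = 01001
  pos 7: 10010 XOR 10111 = 00101
  pos 9: 10100 XOR 10111 = 00011
Remainder (last 4 bits) = 1100. This is the CRC / FCS.

1100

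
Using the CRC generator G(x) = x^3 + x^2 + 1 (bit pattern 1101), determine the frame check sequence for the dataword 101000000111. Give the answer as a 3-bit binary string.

Append 3 zeros: 101000000111000. Divide by 1101 (XOR where the leading bit is 1):
  pos 0: 1010 XOR 1101 = 0111
  pos 1: 1110 XOR 1101 = 0011
  pos 3: 1100 XOR 1101 = 0001
  pos 6: 1001 XOR 1101 = 0100
  pos 7: 1001 XOR 1101 = 0100
  pos 8: 1001 XOR 1101 = 0100
  pos 9: 1000 XOR 1101 = 0101
  pos 10: 1010 XOR 1101 = 0111
  pos 11: 1110 XOR 1101 = 0011
Remainder (last 3 bits) = 011. This is the CRC / FCS.

011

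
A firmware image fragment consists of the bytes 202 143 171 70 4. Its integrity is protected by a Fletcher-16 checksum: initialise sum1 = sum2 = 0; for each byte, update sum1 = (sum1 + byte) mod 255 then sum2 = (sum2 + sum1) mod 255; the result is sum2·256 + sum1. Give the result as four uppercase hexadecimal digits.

C750

Running sums (mod 255):
  after byte 0 (202): sum1=202, sum2=202
  after byte 1 (143): sum1=90, sum2=37
  after byte 2 (171): sum1=6, sum2=43
  after byte 3 (70): sum1=76, sum2=119
  after byte 4 (4): sum1=80, sum2=199
Checksum = sum2·256 + sum1 = 199·256 + 80 = 51024 = 0xC750.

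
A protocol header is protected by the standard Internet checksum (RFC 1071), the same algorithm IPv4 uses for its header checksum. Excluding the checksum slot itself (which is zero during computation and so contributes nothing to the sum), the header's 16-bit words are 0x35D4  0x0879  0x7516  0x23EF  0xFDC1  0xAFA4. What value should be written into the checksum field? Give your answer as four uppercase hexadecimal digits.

7B46

One's-complement addition (fold any carry out of bit 15 back into bit 0):
  0x35D4 + 0x0879 = 0x03E4D
  0x3E4D + 0x7516 = 0x0B363
  0xB363 + 0x23EF = 0x0D752
  0xD752 + 0xFDC1 = 0x1D513 → wrap carry → 0xD514
  0xD514 + 0xAFA4 = 0x184B8 → wrap carry → 0x84B9
One's-complement sum = 0x84B9.
Checksum = ~0x84B9 & 0xFFFF = 0x7B46.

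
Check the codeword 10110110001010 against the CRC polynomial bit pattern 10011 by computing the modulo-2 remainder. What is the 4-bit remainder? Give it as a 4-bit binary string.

0000

Modulo-2 division of 10110110001010 by 10011:
  pos 0: 10110 XOR 10011 = 00101
  pos 2: 10111 XOR 10011 = 00100
  pos 4: 10000 XOR 10011 = 00011
  pos 7: 11010 XOR 10011 = 01001
  pos 8: 10011 XOR 10011 = 00000
Remainder = 0000 (zero — the frame passes the CRC check).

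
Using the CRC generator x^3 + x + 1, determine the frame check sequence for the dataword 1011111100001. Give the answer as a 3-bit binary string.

Append 3 zeros: 1011111100001000. Divide by 1011 (XOR where the leading bit is 1):
  pos 0: 1011 XOR 1011 = 0000
  pos 4: 1111 XOR 1011 = 0100
  pos 5: 1000 XOR 1011 = 0011
  pos 7: 1100 XOR 1011 = 0111
  pos 8: 1110 XOR 1011 = 0101
  pos 9: 1011 XOR 1011 = 0000
Remainder (last 3 bits) = 000. This is the CRC / FCS.

000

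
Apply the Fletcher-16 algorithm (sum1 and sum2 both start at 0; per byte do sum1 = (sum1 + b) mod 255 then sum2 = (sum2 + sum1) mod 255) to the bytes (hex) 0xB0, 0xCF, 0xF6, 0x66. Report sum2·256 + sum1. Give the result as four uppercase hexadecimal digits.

86DD

Running sums (mod 255):
  after byte 0 (0xB0): sum1=176, sum2=176
  after byte 1 (0xCF): sum1=128, sum2=49
  after byte 2 (0xF6): sum1=119, sum2=168
  after byte 3 (0x66): sum1=221, sum2=134
Checksum = sum2·256 + sum1 = 134·256 + 221 = 34525 = 0x86DD.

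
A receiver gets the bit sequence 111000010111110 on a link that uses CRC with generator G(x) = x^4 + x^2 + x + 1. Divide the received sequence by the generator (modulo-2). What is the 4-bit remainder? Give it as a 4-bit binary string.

0010

Modulo-2 division of 111000010111110 by 10111:
  pos 0: 11100 XOR 10111 = 01011
  pos 1: 10110 XOR 10111 = 00001
  pos 5: 10101 XOR 10111 = 00010
  pos 8: 10111 XOR 10111 = 00000
Remainder = 0010 (nonzero — an error is detected).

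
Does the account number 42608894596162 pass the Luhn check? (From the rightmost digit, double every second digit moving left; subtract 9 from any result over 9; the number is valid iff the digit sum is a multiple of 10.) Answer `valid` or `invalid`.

valid

From the right, keep odd positions and double even positions (subtract 9 from any doubled value over 9):
  doubled (positions 2,4,...): 3 3 1 9 7 3 8 → sum 34
  kept (positions 1,3,...): 2 1 9 4 8 0 2 → sum 26
Total = 60.
60 mod 10 = 0, so the number is valid.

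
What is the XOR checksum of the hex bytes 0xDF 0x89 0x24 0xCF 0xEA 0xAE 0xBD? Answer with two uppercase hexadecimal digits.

44

XOR the bytes together:
  start with 0xDF
  0xDF ⊕ 0x89 = 0x56
  0x56 ⊕ 0x24 = 0x72
  0x72 ⊕ 0xCF = 0xBD
  0xBD ⊕ 0xEA = 0x57
  0x57 ⊕ 0xAE = 0xF9
  0xF9 ⊕ 0xBD = 0x44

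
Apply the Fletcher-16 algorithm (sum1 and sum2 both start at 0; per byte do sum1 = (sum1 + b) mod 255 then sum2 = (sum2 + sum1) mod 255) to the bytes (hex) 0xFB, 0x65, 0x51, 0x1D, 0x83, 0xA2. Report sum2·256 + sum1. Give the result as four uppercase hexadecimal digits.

29F5

Running sums (mod 255):
  after byte 0 (0xFB): sum1=251, sum2=251
  after byte 1 (0x65): sum1=97, sum2=93
  after byte 2 (0x51): sum1=178, sum2=16
  after byte 3 (0x1D): sum1=207, sum2=223
  after byte 4 (0x83): sum1=83, sum2=51
  after byte 5 (0xA2): sum1=245, sum2=41
Checksum = sum2·256 + sum1 = 41·256 + 245 = 10741 = 0x29F5.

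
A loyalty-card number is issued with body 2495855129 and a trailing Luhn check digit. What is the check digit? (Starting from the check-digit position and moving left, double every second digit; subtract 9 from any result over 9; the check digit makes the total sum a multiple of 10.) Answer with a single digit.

Partial digits right→left: 9 2 1 5 5 8 5 9 4 2
Double every second digit counting from the check-digit position (so the 1st, 3rd, 5th, ... of the partial from the right).
  doubled (with −9 where >9): 9 2 1 1 8 → sum 21
  kept as-is: 2 5 8 9 2 → sum 26
Total = 21 + 26 = 47.
Check digit = (10 − (47 mod 10)) mod 10 = 3.

3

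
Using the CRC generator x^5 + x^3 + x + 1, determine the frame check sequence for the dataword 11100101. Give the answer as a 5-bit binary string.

Append 5 zeros: 1110010100000. Divide by 101011 (XOR where the leading bit is 1):
  pos 0: 111001 XOR 101011 = 010010
  pos 1: 100100 XOR 101011 = 001111
  pos 3: 111110 XOR 101011 = 010101
  pos 4: 101010 XOR 101011 = 000001
Remainder (last 5 bits) = 01000. This is the CRC / FCS.

01000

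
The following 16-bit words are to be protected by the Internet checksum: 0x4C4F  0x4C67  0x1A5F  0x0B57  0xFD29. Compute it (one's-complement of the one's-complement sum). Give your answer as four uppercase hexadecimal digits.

4469

One's-complement addition (fold any carry out of bit 15 back into bit 0):
  0x4C4F + 0x4C67 = 0x098B6
  0x98B6 + 0x1A5F = 0x0B315
  0xB315 + 0x0B57 = 0x0BE6C
  0xBE6C + 0xFD29 = 0x1BB95 → wrap carry → 0xBB96
One's-complement sum = 0xBB96.
Checksum = ~0xBB96 & 0xFFFF = 0x4469.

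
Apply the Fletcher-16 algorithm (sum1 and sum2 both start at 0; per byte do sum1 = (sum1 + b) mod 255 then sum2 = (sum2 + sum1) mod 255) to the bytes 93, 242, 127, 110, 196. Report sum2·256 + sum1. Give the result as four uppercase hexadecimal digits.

BE03

Running sums (mod 255):
  after byte 0 (93): sum1=93, sum2=93
  after byte 1 (242): sum1=80, sum2=173
  after byte 2 (127): sum1=207, sum2=125
  after byte 3 (110): sum1=62, sum2=187
  after byte 4 (196): sum1=3, sum2=190
Checksum = sum2·256 + sum1 = 190·256 + 3 = 48643 = 0xBE03.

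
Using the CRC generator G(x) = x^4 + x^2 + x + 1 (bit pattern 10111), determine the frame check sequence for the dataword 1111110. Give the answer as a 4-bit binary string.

Append 4 zeros: 11111100000. Divide by 10111 (XOR where the leading bit is 1):
  pos 0: 11111 XOR 10111 = 01000
  pos 1: 10001 XOR 10111 = 00110
  pos 3: 11000 XOR 10111 = 01111
  pos 4: 11110 XOR 10111 = 01001
  pos 5: 10010 XOR 10111 = 00101
Remainder (last 4 bits) = 1010. This is the CRC / FCS.

1010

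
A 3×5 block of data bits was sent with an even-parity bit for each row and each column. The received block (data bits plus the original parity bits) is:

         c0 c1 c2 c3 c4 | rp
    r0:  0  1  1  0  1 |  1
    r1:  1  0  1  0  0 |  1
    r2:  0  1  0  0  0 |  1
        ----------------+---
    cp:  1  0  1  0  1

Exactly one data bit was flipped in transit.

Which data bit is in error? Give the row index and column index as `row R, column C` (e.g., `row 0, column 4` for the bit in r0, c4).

Recompute each row's even parity and compare to rp:
  r0: data parity 1, sent rp 1 → ok
  r1: data parity 0, sent rp 1 → mismatch
  r2: data parity 1, sent rp 1 → ok
Recompute each column's even parity and compare to cp:
  c0: data parity 1, sent cp 1 → ok
  c1: data parity 0, sent cp 0 → ok
  c2: data parity 0, sent cp 1 → mismatch
  c3: data parity 0, sent cp 0 → ok
  c4: data parity 1, sent cp 1 → ok
Exactly one row (r1) and one column (c2) fail → the flipped bit is at their intersection.

row 1, column 2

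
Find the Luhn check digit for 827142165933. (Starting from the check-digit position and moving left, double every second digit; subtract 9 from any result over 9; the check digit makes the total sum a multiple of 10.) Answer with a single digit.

4

Partial digits right→left: 3 3 9 5 6 1 2 4 1 7 2 8
Double every second digit counting from the check-digit position (so the 1st, 3rd, 5th, ... of the partial from the right).
  doubled (with −9 where >9): 6 9 3 4 2 4 → sum 28
  kept as-is: 3 5 1 4 7 8 → sum 28
Total = 28 + 28 = 56.
Check digit = (10 − (56 mod 10)) mod 10 = 4.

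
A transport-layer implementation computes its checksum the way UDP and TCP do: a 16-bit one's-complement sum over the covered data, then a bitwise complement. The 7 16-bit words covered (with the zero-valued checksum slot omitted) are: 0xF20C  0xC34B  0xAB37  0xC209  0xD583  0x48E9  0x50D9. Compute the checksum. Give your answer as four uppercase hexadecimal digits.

One's-complement addition (fold any carry out of bit 15 back into bit 0):
  0xF20C + 0xC34B = 0x1B557 → wrap carry → 0xB558
  0xB558 + 0xAB37 = 0x1608F → wrap carry → 0x6090
  0x6090 + 0xC209 = 0x12299 → wrap carry → 0x229A
  0x229A + 0xD583 = 0x0F81D
  0xF81D + 0x48E9 = 0x14106 → wrap carry → 0x4107
  0x4107 + 0x50D9 = 0x091E0
One's-complement sum = 0x91E0.
Checksum = ~0x91E0 & 0xFFFF = 0x6E1F.

6E1F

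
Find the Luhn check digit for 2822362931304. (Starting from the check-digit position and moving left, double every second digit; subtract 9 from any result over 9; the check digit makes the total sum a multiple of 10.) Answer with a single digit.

6

Partial digits right→left: 4 0 3 1 3 9 2 6 3 2 2 8 2
Double every second digit counting from the check-digit position (so the 1st, 3rd, 5th, ... of the partial from the right).
  doubled (with −9 where >9): 8 6 6 4 6 4 4 → sum 38
  kept as-is: 0 1 9 6 2 8 → sum 26
Total = 38 + 26 = 64.
Check digit = (10 − (64 mod 10)) mod 10 = 6.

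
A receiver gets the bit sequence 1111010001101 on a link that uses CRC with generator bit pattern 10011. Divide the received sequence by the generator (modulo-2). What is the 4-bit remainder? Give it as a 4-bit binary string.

Modulo-2 division of 1111010001101 by 10011:
  pos 0: 11110 XOR 10011 = 01101
  pos 1: 11011 XOR 10011 = 01000
  pos 2: 10000 XOR 10011 = 00011
  pos 5: 11001 XOR 10011 = 01010
  pos 6: 10101 XOR 10011 = 00110
  pos 8: 11001 XOR 10011 = 01010
Remainder = 1010 (nonzero — an error is detected).

1010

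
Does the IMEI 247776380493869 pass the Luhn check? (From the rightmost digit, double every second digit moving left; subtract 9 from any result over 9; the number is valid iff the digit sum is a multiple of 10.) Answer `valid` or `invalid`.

invalid

From the right, keep odd positions and double even positions (subtract 9 from any doubled value over 9):
  doubled (positions 2,4,...): 3 6 8 7 3 5 8 → sum 40
  kept (positions 1,3,...): 9 8 9 0 3 7 7 2 → sum 45
Total = 85.
85 mod 10 = 5, so the number is invalid.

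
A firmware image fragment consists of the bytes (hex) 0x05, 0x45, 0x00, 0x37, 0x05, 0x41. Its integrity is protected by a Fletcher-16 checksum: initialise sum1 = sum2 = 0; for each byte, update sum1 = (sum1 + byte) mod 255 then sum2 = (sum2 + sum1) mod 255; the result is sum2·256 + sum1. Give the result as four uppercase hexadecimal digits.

Running sums (mod 255):
  after byte 0 (0x05): sum1=5, sum2=5
  after byte 1 (0x45): sum1=74, sum2=79
  after byte 2 (0x00): sum1=74, sum2=153
  after byte 3 (0x37): sum1=129, sum2=27
  after byte 4 (0x05): sum1=134, sum2=161
  after byte 5 (0x41): sum1=199, sum2=105
Checksum = sum2·256 + sum1 = 105·256 + 199 = 27079 = 0x69C7.

69C7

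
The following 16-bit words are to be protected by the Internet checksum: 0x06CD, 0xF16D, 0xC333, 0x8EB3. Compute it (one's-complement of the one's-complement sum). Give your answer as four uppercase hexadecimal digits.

B5DD

One's-complement addition (fold any carry out of bit 15 back into bit 0):
  0x06CD + 0xF16D = 0x0F83A
  0xF83A + 0xC333 = 0x1BB6D → wrap carry → 0xBB6E
  0xBB6E + 0x8EB3 = 0x14A21 → wrap carry → 0x4A22
One's-complement sum = 0x4A22.
Checksum = ~0x4A22 & 0xFFFF = 0xB5DD.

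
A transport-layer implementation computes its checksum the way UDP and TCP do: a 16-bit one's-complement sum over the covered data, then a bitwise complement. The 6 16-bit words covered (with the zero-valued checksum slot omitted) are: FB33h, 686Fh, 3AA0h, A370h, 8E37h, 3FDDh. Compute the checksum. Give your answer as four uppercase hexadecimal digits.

F036

One's-complement addition (fold any carry out of bit 15 back into bit 0):
  0xFB33 + 0x686F = 0x163A2 → wrap carry → 0x63A3
  0x63A3 + 0x3AA0 = 0x09E43
  0x9E43 + 0xA370 = 0x141B3 → wrap carry → 0x41B4
  0x41B4 + 0x8E37 = 0x0CFEB
  0xCFEB + 0x3FDD = 0x10FC8 → wrap carry → 0x0FC9
One's-complement sum = 0x0FC9.
Checksum = ~0x0FC9 & 0xFFFF = 0xF036.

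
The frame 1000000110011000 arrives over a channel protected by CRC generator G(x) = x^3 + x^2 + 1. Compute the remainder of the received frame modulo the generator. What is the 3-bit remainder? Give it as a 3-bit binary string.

Modulo-2 division of 1000000110011000 by 1101:
  pos 0: 1000 XOR 1101 = 0101
  pos 1: 1010 XOR 1101 = 0111
  pos 2: 1110 XOR 1101 = 0011
  pos 4: 1101 XOR 1101 = 0000
  pos 8: 1001 XOR 1101 = 0100
  pos 9: 1001 XOR 1101 = 0100
  pos 10: 1000 XOR 1101 = 0101
  pos 11: 1010 XOR 1101 = 0111
  pos 12: 1110 XOR 1101 = 0011
Remainder = 011 (nonzero — an error is detected).

011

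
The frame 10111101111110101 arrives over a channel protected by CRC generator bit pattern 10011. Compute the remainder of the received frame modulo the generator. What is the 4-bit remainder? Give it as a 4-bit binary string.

Modulo-2 division of 10111101111110101 by 10011:
  pos 0: 10111 XOR 10011 = 00100
  pos 2: 10010 XOR 10011 = 00001
  pos 6: 11111 XOR 10011 = 01100
  pos 7: 11001 XOR 10011 = 01010
  pos 8: 10101 XOR 10011 = 00110
  pos 10: 11001 XOR 10011 = 01010
  pos 11: 10100 XOR 10011 = 00111
Remainder = 1111 (nonzero — an error is detected).

1111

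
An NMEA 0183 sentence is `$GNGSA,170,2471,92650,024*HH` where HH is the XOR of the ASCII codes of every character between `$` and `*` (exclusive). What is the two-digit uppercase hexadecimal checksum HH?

64

XOR the ASCII codes of the payload characters:
  'G' = 0x47 → acc = 0x47
  'N' = 0x4E → acc = 0x09
  'G' = 0x47 → acc = 0x4E
  'S' = 0x53 → acc = 0x1D
  'A' = 0x41 → acc = 0x5C
  ',' = 0x2C → acc = 0x70
  '1' = 0x31 → acc = 0x41
  '7' = 0x37 → acc = 0x76
  '0' = 0x30 → acc = 0x46
  ',' = 0x2C → acc = 0x6A
  '2' = 0x32 → acc = 0x58
  '4' = 0x34 → acc = 0x6C
  '7' = 0x37 → acc = 0x5B
  '1' = 0x31 → acc = 0x6A
  ',' = 0x2C → acc = 0x46
  '9' = 0x39 → acc = 0x7F
  '2' = 0x32 → acc = 0x4D
  '6' = 0x36 → acc = 0x7B
  '5' = 0x35 → acc = 0x4E
  '0' = 0x30 → acc = 0x7E
  ',' = 0x2C → acc = 0x52
  '0' = 0x30 → acc = 0x62
  '2' = 0x32 → acc = 0x50
  '4' = 0x34 → acc = 0x64
Checksum = 0x64.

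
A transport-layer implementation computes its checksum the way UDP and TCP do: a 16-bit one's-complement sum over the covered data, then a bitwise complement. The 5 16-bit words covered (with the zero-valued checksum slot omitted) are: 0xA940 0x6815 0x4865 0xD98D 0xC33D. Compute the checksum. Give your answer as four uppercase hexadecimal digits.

One's-complement addition (fold any carry out of bit 15 back into bit 0):
  0xA940 + 0x6815 = 0x11155 → wrap carry → 0x1156
  0x1156 + 0x4865 = 0x059BB
  0x59BB + 0xD98D = 0x13348 → wrap carry → 0x3349
  0x3349 + 0xC33D = 0x0F686
One's-complement sum = 0xF686.
Checksum = ~0xF686 & 0xFFFF = 0x0979.

0979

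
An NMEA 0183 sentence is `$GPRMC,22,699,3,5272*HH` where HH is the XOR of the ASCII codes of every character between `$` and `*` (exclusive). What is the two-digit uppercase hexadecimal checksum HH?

4C

XOR the ASCII codes of the payload characters:
  'G' = 0x47 → acc = 0x47
  'P' = 0x50 → acc = 0x17
  'R' = 0x52 → acc = 0x45
  'M' = 0x4D → acc = 0x08
  'C' = 0x43 → acc = 0x4B
  ',' = 0x2C → acc = 0x67
  '2' = 0x32 → acc = 0x55
  '2' = 0x32 → acc = 0x67
  ',' = 0x2C → acc = 0x4B
  '6' = 0x36 → acc = 0x7D
  '9' = 0x39 → acc = 0x44
  '9' = 0x39 → acc = 0x7D
  ',' = 0x2C → acc = 0x51
  '3' = 0x33 → acc = 0x62
  ',' = 0x2C → acc = 0x4E
  '5' = 0x35 → acc = 0x7B
  '2' = 0x32 → acc = 0x49
  '7' = 0x37 → acc = 0x7E
  '2' = 0x32 → acc = 0x4C
Checksum = 0x4C.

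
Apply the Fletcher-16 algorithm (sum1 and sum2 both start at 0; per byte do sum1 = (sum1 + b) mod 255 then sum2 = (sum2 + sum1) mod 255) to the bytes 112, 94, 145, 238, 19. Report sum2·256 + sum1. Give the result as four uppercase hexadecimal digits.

Running sums (mod 255):
  after byte 0 (112): sum1=112, sum2=112
  after byte 1 (94): sum1=206, sum2=63
  after byte 2 (145): sum1=96, sum2=159
  after byte 3 (238): sum1=79, sum2=238
  after byte 4 (19): sum1=98, sum2=81
Checksum = sum2·256 + sum1 = 81·256 + 98 = 20834 = 0x5162.

5162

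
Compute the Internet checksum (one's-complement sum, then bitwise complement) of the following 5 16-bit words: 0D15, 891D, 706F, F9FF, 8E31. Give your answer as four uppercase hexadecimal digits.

One's-complement addition (fold any carry out of bit 15 back into bit 0):
  0x0D15 + 0x891D = 0x09632
  0x9632 + 0x706F = 0x106A1 → wrap carry → 0x06A2
  0x06A2 + 0xF9FF = 0x100A1 → wrap carry → 0x00A2
  0x00A2 + 0x8E31 = 0x08ED3
One's-complement sum = 0x8ED3.
Checksum = ~0x8ED3 & 0xFFFF = 0x712C.

712C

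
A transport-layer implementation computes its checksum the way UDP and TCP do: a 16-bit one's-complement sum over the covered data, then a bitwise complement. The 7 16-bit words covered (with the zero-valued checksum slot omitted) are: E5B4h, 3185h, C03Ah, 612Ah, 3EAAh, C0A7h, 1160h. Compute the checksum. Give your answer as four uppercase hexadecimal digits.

B6AE

One's-complement addition (fold any carry out of bit 15 back into bit 0):
  0xE5B4 + 0x3185 = 0x11739 → wrap carry → 0x173A
  0x173A + 0xC03A = 0x0D774
  0xD774 + 0x612A = 0x1389E → wrap carry → 0x389F
  0x389F + 0x3EAA = 0x07749
  0x7749 + 0xC0A7 = 0x137F0 → wrap carry → 0x37F1
  0x37F1 + 0x1160 = 0x04951
One's-complement sum = 0x4951.
Checksum = ~0x4951 & 0xFFFF = 0xB6AE.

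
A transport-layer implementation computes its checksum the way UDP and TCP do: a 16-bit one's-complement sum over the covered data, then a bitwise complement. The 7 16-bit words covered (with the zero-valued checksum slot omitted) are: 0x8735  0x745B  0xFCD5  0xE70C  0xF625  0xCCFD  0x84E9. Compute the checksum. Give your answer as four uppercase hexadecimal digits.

D87E

One's-complement addition (fold any carry out of bit 15 back into bit 0):
  0x8735 + 0x745B = 0x0FB90
  0xFB90 + 0xFCD5 = 0x1F865 → wrap carry → 0xF866
  0xF866 + 0xE70C = 0x1DF72 → wrap carry → 0xDF73
  0xDF73 + 0xF625 = 0x1D598 → wrap carry → 0xD599
  0xD599 + 0xCCFD = 0x1A296 → wrap carry → 0xA297
  0xA297 + 0x84E9 = 0x12780 → wrap carry → 0x2781
One's-complement sum = 0x2781.
Checksum = ~0x2781 & 0xFFFF = 0xD87E.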